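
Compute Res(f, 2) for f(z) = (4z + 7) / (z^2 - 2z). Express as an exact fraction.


Step 1: Q(z) = z^2 - 2z = (z - 2)(z)
Step 2: Q'(z) = 2z - 2
Step 3: Q'(2) = 2, P(2) = 15
Step 4: Res = P(2)/Q'(2) = 15/2 = 15/2

15/2


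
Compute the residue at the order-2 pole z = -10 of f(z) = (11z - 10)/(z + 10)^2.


Step 1: Pole of order 2 at z = -10
Step 2: Res = lim d/dz [(z + 10)^2 * f(z)] as z -> -10
Step 3: (z + 10)^2 * f(z) = 11z - 10
Step 4: d/dz[11z - 10] = 11

11


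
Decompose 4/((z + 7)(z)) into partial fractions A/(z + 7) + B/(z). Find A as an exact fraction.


Step 1: Multiply both sides by (z + 7) and set z = -7
Step 2: A = 4 / (-7 - 0)
Step 3: A = 4 / (-7)
Step 4: A = -4/7

-4/7


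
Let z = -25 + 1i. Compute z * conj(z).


Step 1: conj(z) = -25 - 1i
Step 2: z * conj(z) = (-25)^2 + 1^2
Step 3: = 625 + 1 = 626

626


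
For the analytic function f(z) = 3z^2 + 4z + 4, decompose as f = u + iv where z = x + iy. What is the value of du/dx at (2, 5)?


Step 1: f(z) = 3(x+iy)^2 + 4(x+iy) + 4
Step 2: u = 3(x^2 - y^2) + 4x + 4
Step 3: u_x = 6x + 4
Step 4: At (2, 5): u_x = 12 + 4 = 16

16


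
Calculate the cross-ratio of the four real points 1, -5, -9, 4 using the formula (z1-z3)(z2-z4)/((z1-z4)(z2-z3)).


Step 1: (z1-z3)(z2-z4) = 10 * (-9) = -90
Step 2: (z1-z4)(z2-z3) = (-3) * 4 = -12
Step 3: Cross-ratio = 90/12 = 15/2

15/2


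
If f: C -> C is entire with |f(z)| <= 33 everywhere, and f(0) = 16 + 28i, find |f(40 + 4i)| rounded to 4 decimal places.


Step 1: By Liouville's theorem, a bounded entire function is constant.
Step 2: f(z) = f(0) = 16 + 28i for all z.
Step 3: |f(w)| = |16 + 28i| = sqrt(256 + 784)
Step 4: = 32.249

32.249


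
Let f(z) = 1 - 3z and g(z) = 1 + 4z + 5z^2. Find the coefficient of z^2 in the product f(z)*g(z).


Step 1: z^2 term in f*g comes from: (1)*(5z^2) + (-3z)*(4z) + (0)*(1)
Step 2: = 5 - 12 + 0
Step 3: = -7

-7


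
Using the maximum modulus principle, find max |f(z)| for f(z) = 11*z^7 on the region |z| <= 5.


Step 1: On |z| = 5, |f(z)| = 11 * |z|^7 = 11 * 5^7
Step 2: By maximum modulus principle, maximum is on boundary.
Step 3: Maximum = 11 * 78125 = 859375

859375


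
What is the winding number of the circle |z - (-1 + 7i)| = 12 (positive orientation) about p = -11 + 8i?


Step 1: Center c = (-1, 7), radius = 12
Step 2: |p - c|^2 = (-10)^2 + 1^2 = 101
Step 3: r^2 = 144
Step 4: |p-c| < r so winding number = 1

1


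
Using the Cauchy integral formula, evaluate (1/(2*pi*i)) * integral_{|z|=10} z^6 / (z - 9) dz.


Step 1: f(z) = z^6, a = 9 is inside |z| = 10
Step 2: By Cauchy integral formula: (1/(2pi*i)) * integral = f(a)
Step 3: f(9) = 9^6 = 531441

531441


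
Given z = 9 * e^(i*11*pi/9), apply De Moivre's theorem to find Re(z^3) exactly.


Step 1: By De Moivre's theorem, z^3 = 9^3 * e^(i*3*11*pi/9) = 729 * (cos(11*pi/3) + i*sin(11*pi/3))
Step 2: |z|^3 = 9^3 = 729
Step 3: Reduce the angle mod 2*pi: 11*pi/3 - 2*pi = 5*pi/3
Step 4: cos(5*pi/3) = 1/2
Step 5: Re(z^3) = 729 * 1/2 = 729/2

729/2


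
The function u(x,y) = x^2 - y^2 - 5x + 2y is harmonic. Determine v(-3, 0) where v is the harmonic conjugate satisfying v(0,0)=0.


Step 1: v_x = -u_y = 2y - 2
Step 2: v_y = u_x = 2x - 5
Step 3: v = 2xy - 2x - 5y + C
Step 4: v(0,0) = 0 => C = 0
Step 5: v(-3, 0) = 6

6


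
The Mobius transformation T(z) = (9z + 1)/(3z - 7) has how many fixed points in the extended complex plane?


Step 1: Fixed points satisfy T(z) = z
Step 2: 3z^2 - 16z - 1 = 0
Step 3: Discriminant = (-16)^2 - 4*3*(-1) = 268
Step 4: Number of fixed points = 2

2


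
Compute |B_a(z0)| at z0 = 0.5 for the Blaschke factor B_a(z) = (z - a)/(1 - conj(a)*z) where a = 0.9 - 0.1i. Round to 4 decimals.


Step 1: Numerator z0 - a = 0.5 - (0.9 - 0.1i) = -0.4 + 0.1i
Step 2: Denominator 1 - conj(a)*z0 = 1 - (0.9 + 0.1i)*0.5 = 0.55 - 0.05i
Step 3: |z0 - a|^2 = (-0.4)^2 + 0.1^2 = 0.17; |1 - conj(a)*z0|^2 = 0.55^2 + (-0.05)^2 = 0.305
Step 4: |B_a(0.5)| = sqrt(0.17 / 0.305) = sqrt(0.557377)
Step 5: = 0.7466

0.7466


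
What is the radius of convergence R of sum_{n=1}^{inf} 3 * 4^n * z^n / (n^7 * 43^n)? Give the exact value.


Step 1: General term a_n = 3 * 4^n / (n^7 * 43^n)
Step 2: By the root test, |a_n|^(1/n) = 3^(1/n) * 4 / (n^(7/n) * 43) -> 4/43 as n -> infinity (since 3^(1/n) -> 1 and n^(7/n) -> 1)
Step 3: R = 1/lim|a_n|^(1/n) = 43/4

43/4


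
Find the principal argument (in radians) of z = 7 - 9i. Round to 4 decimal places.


Step 1: z = 7 - 9i
Step 2: arg(z) = atan2(-9, 7)
Step 3: arg(z) = -0.9098

-0.9098


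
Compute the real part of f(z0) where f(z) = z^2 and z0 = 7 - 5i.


Step 1: z0 = 7 - 5i
Step 2: z0^2 = 7^2 - (-5)^2 - 70i
Step 3: real part = 49 - 25 = 24

24


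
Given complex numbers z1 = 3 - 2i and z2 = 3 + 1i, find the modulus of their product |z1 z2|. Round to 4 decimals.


Step 1: |z1| = sqrt(3^2 + (-2)^2) = sqrt(13)
Step 2: |z2| = sqrt(3^2 + 1^2) = sqrt(10)
Step 3: |z1*z2| = |z1|*|z2| = sqrt(13) * sqrt(10) = sqrt(13 * 10) = sqrt(130)
Step 4: = 11.4018

11.4018


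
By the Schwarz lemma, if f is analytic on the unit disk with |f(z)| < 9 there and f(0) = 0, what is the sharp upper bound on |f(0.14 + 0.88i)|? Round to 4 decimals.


Step 1: g = f/9 maps D -> D with g(0) = 0, so by the Schwarz lemma |g(z)| <= |z|, i.e. |f(z)| <= 9|z|; this is sharp (f(z) = 9z).
Step 2: |z0|^2 = 0.14^2 + 0.88^2 = 0.794
Step 3: |z0| = sqrt(0.794) = 0.891067
Step 4: Best bound = 9 * |z0| = 9 * 0.891067 = 8.0196

8.0196


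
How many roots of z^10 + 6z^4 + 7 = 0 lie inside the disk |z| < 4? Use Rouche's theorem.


Step 1: On |z| = 4 the three terms have sizes |z^10| = 4^10 = 1048576, |6z^4| = 6*4^4 = 1536, |7| = 7
Step 2: The dominant term is g(z) = z^10; let h(z) = 6z^4 + 7 so f = g + h
Step 3: On |z| = 4: |g| = 1048576 and |h| <= 1536 + 7 = 1543
Step 4: Since 1048576 > 1543, |h| < |g| on |z| = 4, so by Rouche f has the same number of zeros as g inside |z| < 4
Step 5: g(z) = z^10 has 10 zeros (all at the origin) inside |z| < 4. Answer = 10

10


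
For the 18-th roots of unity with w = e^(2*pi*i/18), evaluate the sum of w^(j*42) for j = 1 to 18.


Step 1: The sum sum_{j=1}^{n} w^(k*j) equals n if n | k, else 0.
Step 2: Here n = 18, k = 42
Step 3: Does n divide k? 18 | 42 -> False
Step 4: Sum = 0

0


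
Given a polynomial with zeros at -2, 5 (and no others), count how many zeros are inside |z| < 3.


Step 1: Check each root:
  z = -2: |-2| = 2 < 3
  z = 5: |5| = 5 >= 3
Step 2: Count = 1

1


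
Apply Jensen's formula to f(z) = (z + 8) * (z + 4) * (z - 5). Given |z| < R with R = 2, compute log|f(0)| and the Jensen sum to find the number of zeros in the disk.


Jensen's formula: (1/2pi)*integral log|f(Re^it)|dt = log|f(0)| + sum_{|a_k|<R} log(R/|a_k|)
Step 1: f(0) = 8 * 4 * (-5) = -160
Step 2: log|f(0)| = log|-8| + log|-4| + log|5| = 5.0752
Step 3: Zeros inside |z| < 2: none
Step 4: Jensen sum = (empty sum) = 0
Step 5: n(R) = number of terms in the Jensen sum = count of zeros inside |z| < 2 = 0

0


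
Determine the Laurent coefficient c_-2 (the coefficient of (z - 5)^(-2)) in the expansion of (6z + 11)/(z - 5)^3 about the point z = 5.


Step 1: Write the numerator in powers of (z - 5): 6z + 11 = 6(z - 5) + (6*5 + 11) = 6(z - 5) + 41
Step 2: Divide by (z - 5)^3: f(z) = 41(z - 5)^(-3) + 6(z - 5)^(-2)
Step 3: This finite sum is the Laurent series of f about z = 5.
Step 4: Coefficient of (z - 5)^(-2) = coefficient of (z - 5) in the re-centred numerator = 6

6


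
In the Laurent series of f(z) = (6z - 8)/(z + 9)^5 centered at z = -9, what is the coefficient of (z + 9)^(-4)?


Step 1: Write the numerator in powers of (z + 9): 6z - 8 = 6(z + 9) + (6*(-9) - 8) = 6(z + 9) - 62
Step 2: Divide by (z + 9)^5: f(z) = -62(z + 9)^(-5) + 6(z + 9)^(-4)
Step 3: This finite sum is the Laurent series of f about z = -9.
Step 4: Coefficient of (z + 9)^(-4) = coefficient of (z + 9) in the re-centred numerator = 6

6


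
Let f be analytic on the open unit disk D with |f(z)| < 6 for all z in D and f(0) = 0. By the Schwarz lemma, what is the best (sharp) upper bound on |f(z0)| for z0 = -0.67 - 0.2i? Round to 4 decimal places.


Step 1: g = f/6 maps D -> D with g(0) = 0, so by the Schwarz lemma |g(z)| <= |z|, i.e. |f(z)| <= 6|z|; this is sharp (f(z) = 6z).
Step 2: |z0|^2 = (-0.67)^2 + (-0.2)^2 = 0.4889
Step 3: |z0| = sqrt(0.4889) = 0.699214
Step 4: Best bound = 6 * |z0| = 6 * 0.699214 = 4.1953

4.1953


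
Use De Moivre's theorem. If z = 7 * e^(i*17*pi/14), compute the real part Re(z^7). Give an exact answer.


Step 1: By De Moivre's theorem, z^7 = 7^7 * e^(i*7*17*pi/14) = 823543 * (cos(17*pi/2) + i*sin(17*pi/2))
Step 2: |z|^7 = 7^7 = 823543
Step 3: Reduce the angle mod 2*pi: 17*pi/2 - 8*pi = pi/2
Step 4: cos(pi/2) = 0
Step 5: Re(z^7) = 823543 * 0 = 0

0


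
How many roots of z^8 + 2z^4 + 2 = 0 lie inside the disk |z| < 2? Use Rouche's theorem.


Step 1: On |z| = 2 the three terms have sizes |z^8| = 2^8 = 256, |2z^4| = 2*2^4 = 32, |2| = 2
Step 2: The dominant term is g(z) = z^8; let h(z) = 2z^4 + 2 so f = g + h
Step 3: On |z| = 2: |g| = 256 and |h| <= 32 + 2 = 34
Step 4: Since 256 > 34, |h| < |g| on |z| = 2, so by Rouche f has the same number of zeros as g inside |z| < 2
Step 5: g(z) = z^8 has 8 zeros (all at the origin) inside |z| < 2. Answer = 8

8


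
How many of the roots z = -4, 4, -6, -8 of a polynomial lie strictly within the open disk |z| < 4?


Step 1: Check each root:
  z = -4: |-4| = 4 >= 4
  z = 4: |4| = 4 >= 4
  z = -6: |-6| = 6 >= 4
  z = -8: |-8| = 8 >= 4
Step 2: Count = 0

0


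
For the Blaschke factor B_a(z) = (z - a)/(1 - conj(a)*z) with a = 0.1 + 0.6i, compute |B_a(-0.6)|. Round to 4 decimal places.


Step 1: Numerator z0 - a = -0.6 - (0.1 + 0.6i) = -0.7 - 0.6i
Step 2: Denominator 1 - conj(a)*z0 = 1 - (0.1 - 0.6i)*(-0.6) = 1.06 - 0.36i
Step 3: |z0 - a|^2 = (-0.7)^2 + (-0.6)^2 = 0.85; |1 - conj(a)*z0|^2 = 1.06^2 + (-0.36)^2 = 1.2532
Step 4: |B_a(-0.6)| = sqrt(0.85 / 1.2532) = sqrt(0.678264)
Step 5: = 0.8236

0.8236


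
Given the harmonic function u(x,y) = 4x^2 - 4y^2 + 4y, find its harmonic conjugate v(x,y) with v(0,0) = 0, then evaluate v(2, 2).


Step 1: v_x = -u_y = 8y - 4
Step 2: v_y = u_x = 8x + 0
Step 3: v = 8xy - 4x + C
Step 4: v(0,0) = 0 => C = 0
Step 5: v(2, 2) = 24

24


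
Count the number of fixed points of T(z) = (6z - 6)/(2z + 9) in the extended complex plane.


Step 1: Fixed points satisfy T(z) = z
Step 2: 2z^2 + 3z + 6 = 0
Step 3: Discriminant = 3^2 - 4*2*6 = -39
Step 4: Number of fixed points = 2

2


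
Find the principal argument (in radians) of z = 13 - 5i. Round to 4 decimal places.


Step 1: z = 13 - 5i
Step 2: arg(z) = atan2(-5, 13)
Step 3: arg(z) = -0.3672

-0.3672


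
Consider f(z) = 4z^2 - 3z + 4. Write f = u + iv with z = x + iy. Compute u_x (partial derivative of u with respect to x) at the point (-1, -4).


Step 1: f(z) = 4(x+iy)^2 - 3(x+iy) + 4
Step 2: u = 4(x^2 - y^2) - 3x + 4
Step 3: u_x = 8x - 3
Step 4: At (-1, -4): u_x = -8 - 3 = -11

-11


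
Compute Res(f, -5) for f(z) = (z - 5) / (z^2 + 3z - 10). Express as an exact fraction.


Step 1: Q(z) = z^2 + 3z - 10 = (z + 5)(z - 2)
Step 2: Q'(z) = 2z + 3
Step 3: Q'(-5) = -7, P(-5) = -10
Step 4: Res = P(-5)/Q'(-5) = -10/(-7) = 10/7

10/7


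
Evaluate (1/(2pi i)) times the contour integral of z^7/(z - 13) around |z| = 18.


Step 1: f(z) = z^7, a = 13 is inside |z| = 18
Step 2: By Cauchy integral formula: (1/(2pi*i)) * integral = f(a)
Step 3: f(13) = 13^7 = 62748517

62748517


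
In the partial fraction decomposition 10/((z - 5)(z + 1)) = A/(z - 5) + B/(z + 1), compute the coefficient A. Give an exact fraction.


Step 1: Multiply both sides by (z - 5) and set z = 5
Step 2: A = 10 / (5 + 1)
Step 3: A = 10 / 6
Step 4: A = 5/3

5/3


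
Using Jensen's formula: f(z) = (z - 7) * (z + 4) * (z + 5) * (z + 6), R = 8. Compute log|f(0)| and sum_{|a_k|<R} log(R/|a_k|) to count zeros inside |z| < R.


Jensen's formula: (1/2pi)*integral log|f(Re^it)|dt = log|f(0)| + sum_{|a_k|<R} log(R/|a_k|)
Step 1: f(0) = (-7) * 4 * 5 * 6 = -840
Step 2: log|f(0)| = log|7| + log|-4| + log|-5| + log|-6| = 6.7334
Step 3: Zeros inside |z| < 8: 7, -4, -5, -6
Step 4: Jensen sum = log(8/7) + log(8/4) + log(8/5) + log(8/6) = 1.5844
Step 5: n(R) = number of terms in the Jensen sum = count of zeros inside |z| < 8 = 4

4


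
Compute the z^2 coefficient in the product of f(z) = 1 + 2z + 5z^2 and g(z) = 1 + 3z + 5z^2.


Step 1: z^2 term in f*g comes from: (1)*(5z^2) + (2z)*(3z) + (5z^2)*(1)
Step 2: = 5 + 6 + 5
Step 3: = 16

16


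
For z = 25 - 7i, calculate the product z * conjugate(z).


Step 1: conj(z) = 25 + 7i
Step 2: z * conj(z) = 25^2 + (-7)^2
Step 3: = 625 + 49 = 674

674


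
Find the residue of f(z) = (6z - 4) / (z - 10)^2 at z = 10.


Step 1: Pole of order 2 at z = 10
Step 2: Res = lim d/dz [(z - 10)^2 * f(z)] as z -> 10
Step 3: (z - 10)^2 * f(z) = 6z - 4
Step 4: d/dz[6z - 4] = 6

6


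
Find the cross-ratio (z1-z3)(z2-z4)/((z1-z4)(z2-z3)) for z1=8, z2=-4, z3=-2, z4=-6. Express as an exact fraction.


Step 1: (z1-z3)(z2-z4) = 10 * 2 = 20
Step 2: (z1-z4)(z2-z3) = 14 * (-2) = -28
Step 3: Cross-ratio = -20/28 = -5/7

-5/7


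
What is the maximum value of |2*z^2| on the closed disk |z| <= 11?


Step 1: On |z| = 11, |f(z)| = 2 * |z|^2 = 2 * 11^2
Step 2: By maximum modulus principle, maximum is on boundary.
Step 3: Maximum = 2 * 121 = 242

242


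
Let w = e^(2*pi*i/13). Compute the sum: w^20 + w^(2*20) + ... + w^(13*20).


Step 1: The sum sum_{j=1}^{n} w^(k*j) equals n if n | k, else 0.
Step 2: Here n = 13, k = 20
Step 3: Does n divide k? 13 | 20 -> False
Step 4: Sum = 0

0


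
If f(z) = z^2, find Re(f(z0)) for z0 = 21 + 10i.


Step 1: z0 = 21 + 10i
Step 2: z0^2 = 21^2 - 10^2 + 420i
Step 3: real part = 441 - 100 = 341

341


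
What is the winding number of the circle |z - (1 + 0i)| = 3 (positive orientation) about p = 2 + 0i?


Step 1: Center c = (1, 0), radius = 3
Step 2: |p - c|^2 = 1^2 + 0^2 = 1
Step 3: r^2 = 9
Step 4: |p-c| < r so winding number = 1

1


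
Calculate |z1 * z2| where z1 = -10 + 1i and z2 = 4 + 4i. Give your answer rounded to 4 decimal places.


Step 1: |z1| = sqrt((-10)^2 + 1^2) = sqrt(101)
Step 2: |z2| = sqrt(4^2 + 4^2) = sqrt(32)
Step 3: |z1*z2| = |z1|*|z2| = sqrt(101) * sqrt(32) = sqrt(101 * 32) = sqrt(3232)
Step 4: = 56.8507

56.8507


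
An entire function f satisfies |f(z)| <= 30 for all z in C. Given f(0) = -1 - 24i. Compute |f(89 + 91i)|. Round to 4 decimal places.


Step 1: By Liouville's theorem, a bounded entire function is constant.
Step 2: f(z) = f(0) = -1 - 24i for all z.
Step 3: |f(w)| = |-1 - 24i| = sqrt(1 + 576)
Step 4: = 24.0208

24.0208


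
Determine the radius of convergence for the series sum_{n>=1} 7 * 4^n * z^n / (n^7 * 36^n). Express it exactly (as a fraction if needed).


Step 1: General term a_n = 7 * 4^n / (n^7 * 36^n)
Step 2: By the root test, |a_n|^(1/n) = 7^(1/n) * 4 / (n^(7/n) * 36) -> 4/36 as n -> infinity (since 7^(1/n) -> 1 and n^(7/n) -> 1)
Step 3: R = 1/lim|a_n|^(1/n) = 36/4 = 9

9


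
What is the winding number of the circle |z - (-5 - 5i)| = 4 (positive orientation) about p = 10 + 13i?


Step 1: Center c = (-5, -5), radius = 4
Step 2: |p - c|^2 = 15^2 + 18^2 = 549
Step 3: r^2 = 16
Step 4: |p-c| > r so winding number = 0

0


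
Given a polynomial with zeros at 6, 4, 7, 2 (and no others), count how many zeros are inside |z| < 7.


Step 1: Check each root:
  z = 6: |6| = 6 < 7
  z = 4: |4| = 4 < 7
  z = 7: |7| = 7 >= 7
  z = 2: |2| = 2 < 7
Step 2: Count = 3

3


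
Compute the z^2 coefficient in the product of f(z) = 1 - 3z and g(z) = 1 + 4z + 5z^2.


Step 1: z^2 term in f*g comes from: (1)*(5z^2) + (-3z)*(4z) + (0)*(1)
Step 2: = 5 - 12 + 0
Step 3: = -7

-7


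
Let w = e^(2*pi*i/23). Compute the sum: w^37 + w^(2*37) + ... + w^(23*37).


Step 1: The sum sum_{j=1}^{n} w^(k*j) equals n if n | k, else 0.
Step 2: Here n = 23, k = 37
Step 3: Does n divide k? 23 | 37 -> False
Step 4: Sum = 0

0


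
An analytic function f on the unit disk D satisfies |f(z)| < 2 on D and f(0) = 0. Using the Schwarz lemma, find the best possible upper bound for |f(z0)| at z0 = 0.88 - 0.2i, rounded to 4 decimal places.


Step 1: g = f/2 maps D -> D with g(0) = 0, so by the Schwarz lemma |g(z)| <= |z|, i.e. |f(z)| <= 2|z|; this is sharp (f(z) = 2z).
Step 2: |z0|^2 = 0.88^2 + (-0.2)^2 = 0.8144
Step 3: |z0| = sqrt(0.8144) = 0.902441
Step 4: Best bound = 2 * |z0| = 2 * 0.902441 = 1.8049

1.8049


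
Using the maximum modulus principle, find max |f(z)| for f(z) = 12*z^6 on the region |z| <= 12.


Step 1: On |z| = 12, |f(z)| = 12 * |z|^6 = 12 * 12^6
Step 2: By maximum modulus principle, maximum is on boundary.
Step 3: Maximum = 12 * 2985984 = 35831808

35831808


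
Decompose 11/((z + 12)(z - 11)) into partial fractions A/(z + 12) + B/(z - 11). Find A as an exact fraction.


Step 1: Multiply both sides by (z + 12) and set z = -12
Step 2: A = 11 / (-12 - 11)
Step 3: A = 11 / (-23)
Step 4: A = -11/23

-11/23


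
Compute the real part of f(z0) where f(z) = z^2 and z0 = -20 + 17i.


Step 1: z0 = -20 + 17i
Step 2: z0^2 = (-20)^2 - 17^2 - 680i
Step 3: real part = 400 - 289 = 111

111


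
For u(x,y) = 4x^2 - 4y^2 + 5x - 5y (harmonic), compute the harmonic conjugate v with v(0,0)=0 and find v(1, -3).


Step 1: v_x = -u_y = 8y + 5
Step 2: v_y = u_x = 8x + 5
Step 3: v = 8xy + 5x + 5y + C
Step 4: v(0,0) = 0 => C = 0
Step 5: v(1, -3) = -34

-34


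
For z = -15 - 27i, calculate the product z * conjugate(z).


Step 1: conj(z) = -15 + 27i
Step 2: z * conj(z) = (-15)^2 + (-27)^2
Step 3: = 225 + 729 = 954

954


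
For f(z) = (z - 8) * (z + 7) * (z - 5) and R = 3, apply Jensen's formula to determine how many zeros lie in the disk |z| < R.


Jensen's formula: (1/2pi)*integral log|f(Re^it)|dt = log|f(0)| + sum_{|a_k|<R} log(R/|a_k|)
Step 1: f(0) = (-8) * 7 * (-5) = 280
Step 2: log|f(0)| = log|8| + log|-7| + log|5| = 5.6348
Step 3: Zeros inside |z| < 3: none
Step 4: Jensen sum = (empty sum) = 0
Step 5: n(R) = number of terms in the Jensen sum = count of zeros inside |z| < 3 = 0

0


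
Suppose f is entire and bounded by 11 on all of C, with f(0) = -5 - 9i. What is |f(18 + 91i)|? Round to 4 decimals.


Step 1: By Liouville's theorem, a bounded entire function is constant.
Step 2: f(z) = f(0) = -5 - 9i for all z.
Step 3: |f(w)| = |-5 - 9i| = sqrt(25 + 81)
Step 4: = 10.2956

10.2956


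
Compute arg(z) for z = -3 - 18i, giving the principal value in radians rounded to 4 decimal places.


Step 1: z = -3 - 18i
Step 2: arg(z) = atan2(-18, -3)
Step 3: arg(z) = -1.7359

-1.7359


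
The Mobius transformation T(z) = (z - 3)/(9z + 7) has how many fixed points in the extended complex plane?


Step 1: Fixed points satisfy T(z) = z
Step 2: 9z^2 + 6z + 3 = 0
Step 3: Discriminant = 6^2 - 4*9*3 = -72
Step 4: Number of fixed points = 2

2


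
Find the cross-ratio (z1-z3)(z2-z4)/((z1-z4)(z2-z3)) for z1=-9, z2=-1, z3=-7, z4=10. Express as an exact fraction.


Step 1: (z1-z3)(z2-z4) = (-2) * (-11) = 22
Step 2: (z1-z4)(z2-z3) = (-19) * 6 = -114
Step 3: Cross-ratio = -22/114 = -11/57

-11/57


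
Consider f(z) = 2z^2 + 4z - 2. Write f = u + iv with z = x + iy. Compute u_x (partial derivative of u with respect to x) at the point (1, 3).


Step 1: f(z) = 2(x+iy)^2 + 4(x+iy) - 2
Step 2: u = 2(x^2 - y^2) + 4x - 2
Step 3: u_x = 4x + 4
Step 4: At (1, 3): u_x = 4 + 4 = 8

8


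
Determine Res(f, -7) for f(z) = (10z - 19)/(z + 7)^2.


Step 1: Pole of order 2 at z = -7
Step 2: Res = lim d/dz [(z + 7)^2 * f(z)] as z -> -7
Step 3: (z + 7)^2 * f(z) = 10z - 19
Step 4: d/dz[10z - 19] = 10

10


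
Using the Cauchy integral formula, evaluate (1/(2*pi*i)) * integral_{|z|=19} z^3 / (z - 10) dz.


Step 1: f(z) = z^3, a = 10 is inside |z| = 19
Step 2: By Cauchy integral formula: (1/(2pi*i)) * integral = f(a)
Step 3: f(10) = 10^3 = 1000

1000


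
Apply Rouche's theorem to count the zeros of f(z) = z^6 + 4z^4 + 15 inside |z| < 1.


Step 1: On |z| = 1 the three terms have sizes |z^6| = 1^6 = 1, |4z^4| = 4*1^4 = 4, |15| = 15
Step 2: The dominant term is g(z) = 15; let h(z) = z^6 + 4z^4 so f = g + h
Step 3: On |z| = 1: |g| = 15 and |h| <= 1 + 4 = 5
Step 4: Since 15 > 5, |h| < |g| on |z| = 1, so by Rouche f has the same number of zeros as g inside |z| < 1
Step 5: g(z) = 15 is a nonzero constant with no zeros inside |z| < 1. Answer = 0

0


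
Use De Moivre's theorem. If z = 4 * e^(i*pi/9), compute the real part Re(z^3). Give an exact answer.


Step 1: By De Moivre's theorem, z^3 = 4^3 * e^(i*3*pi/9) = 64 * (cos(pi/3) + i*sin(pi/3))
Step 2: |z|^3 = 4^3 = 64
Step 3: The angle pi/3 already lies in [0, 2*pi)
Step 4: cos(pi/3) = 1/2
Step 5: Re(z^3) = 64 * 1/2 = 32

32


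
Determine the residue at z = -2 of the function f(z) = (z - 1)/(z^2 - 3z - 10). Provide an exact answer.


Step 1: Q(z) = z^2 - 3z - 10 = (z + 2)(z - 5)
Step 2: Q'(z) = 2z - 3
Step 3: Q'(-2) = -7, P(-2) = -3
Step 4: Res = P(-2)/Q'(-2) = -3/(-7) = 3/7

3/7


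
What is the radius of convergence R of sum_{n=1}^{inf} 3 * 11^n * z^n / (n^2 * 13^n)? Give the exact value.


Step 1: General term a_n = 3 * 11^n / (n^2 * 13^n)
Step 2: By the root test, |a_n|^(1/n) = 3^(1/n) * 11 / (n^(2/n) * 13) -> 11/13 as n -> infinity (since 3^(1/n) -> 1 and n^(2/n) -> 1)
Step 3: R = 1/lim|a_n|^(1/n) = 13/11

13/11


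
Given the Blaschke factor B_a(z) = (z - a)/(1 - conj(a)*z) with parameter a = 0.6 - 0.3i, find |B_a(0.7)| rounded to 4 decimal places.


Step 1: Numerator z0 - a = 0.7 - (0.6 - 0.3i) = 0.1 + 0.3i
Step 2: Denominator 1 - conj(a)*z0 = 1 - (0.6 + 0.3i)*0.7 = 0.58 - 0.21i
Step 3: |z0 - a|^2 = 0.1^2 + 0.3^2 = 0.1; |1 - conj(a)*z0|^2 = 0.58^2 + (-0.21)^2 = 0.3805
Step 4: |B_a(0.7)| = sqrt(0.1 / 0.3805) = sqrt(0.262812)
Step 5: = 0.5127

0.5127


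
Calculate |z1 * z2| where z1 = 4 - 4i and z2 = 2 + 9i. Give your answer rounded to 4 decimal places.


Step 1: |z1| = sqrt(4^2 + (-4)^2) = sqrt(32)
Step 2: |z2| = sqrt(2^2 + 9^2) = sqrt(85)
Step 3: |z1*z2| = |z1|*|z2| = sqrt(32) * sqrt(85) = sqrt(32 * 85) = sqrt(2720)
Step 4: = 52.1536

52.1536


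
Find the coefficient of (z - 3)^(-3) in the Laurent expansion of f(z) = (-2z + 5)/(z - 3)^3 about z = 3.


Step 1: Write the numerator in powers of (z - 3): -2z + 5 = -2(z - 3) + (-2*3 + 5) = -2(z - 3) - 1
Step 2: Divide by (z - 3)^3: f(z) = -(z - 3)^(-3) - 2(z - 3)^(-2)
Step 3: This finite sum is the Laurent series of f about z = 3.
Step 4: Coefficient of (z - 3)^(-3) = -2*3 + 5 = -1

-1


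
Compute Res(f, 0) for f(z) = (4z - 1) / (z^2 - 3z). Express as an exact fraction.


Step 1: Q(z) = z^2 - 3z = (z)(z - 3)
Step 2: Q'(z) = 2z - 3
Step 3: Q'(0) = -3, P(0) = -1
Step 4: Res = P(0)/Q'(0) = -1/(-3) = 1/3

1/3


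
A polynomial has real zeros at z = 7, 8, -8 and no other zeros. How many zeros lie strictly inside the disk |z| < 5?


Step 1: Check each root:
  z = 7: |7| = 7 >= 5
  z = 8: |8| = 8 >= 5
  z = -8: |-8| = 8 >= 5
Step 2: Count = 0

0


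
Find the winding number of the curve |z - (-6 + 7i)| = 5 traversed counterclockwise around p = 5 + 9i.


Step 1: Center c = (-6, 7), radius = 5
Step 2: |p - c|^2 = 11^2 + 2^2 = 125
Step 3: r^2 = 25
Step 4: |p-c| > r so winding number = 0

0


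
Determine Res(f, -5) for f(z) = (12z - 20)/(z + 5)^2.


Step 1: Pole of order 2 at z = -5
Step 2: Res = lim d/dz [(z + 5)^2 * f(z)] as z -> -5
Step 3: (z + 5)^2 * f(z) = 12z - 20
Step 4: d/dz[12z - 20] = 12

12


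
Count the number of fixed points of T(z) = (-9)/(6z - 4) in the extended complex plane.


Step 1: Fixed points satisfy T(z) = z
Step 2: 6z^2 - 4z + 9 = 0
Step 3: Discriminant = (-4)^2 - 4*6*9 = -200
Step 4: Number of fixed points = 2

2


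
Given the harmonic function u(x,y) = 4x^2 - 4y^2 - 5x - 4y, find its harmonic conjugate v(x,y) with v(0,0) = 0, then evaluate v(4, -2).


Step 1: v_x = -u_y = 8y + 4
Step 2: v_y = u_x = 8x - 5
Step 3: v = 8xy + 4x - 5y + C
Step 4: v(0,0) = 0 => C = 0
Step 5: v(4, -2) = -38

-38


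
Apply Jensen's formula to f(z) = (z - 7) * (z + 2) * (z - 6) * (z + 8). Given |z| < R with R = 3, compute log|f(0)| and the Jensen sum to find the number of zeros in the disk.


Jensen's formula: (1/2pi)*integral log|f(Re^it)|dt = log|f(0)| + sum_{|a_k|<R} log(R/|a_k|)
Step 1: f(0) = (-7) * 2 * (-6) * 8 = 672
Step 2: log|f(0)| = log|7| + log|-2| + log|6| + log|-8| = 6.5103
Step 3: Zeros inside |z| < 3: -2
Step 4: Jensen sum = log(3/2) = 0.4055
Step 5: n(R) = number of terms in the Jensen sum = count of zeros inside |z| < 3 = 1

1


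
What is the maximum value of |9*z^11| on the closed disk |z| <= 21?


Step 1: On |z| = 21, |f(z)| = 9 * |z|^11 = 9 * 21^11
Step 2: By maximum modulus principle, maximum is on boundary.
Step 3: Maximum = 9 * 350277500542221 = 3152497504879989

3152497504879989


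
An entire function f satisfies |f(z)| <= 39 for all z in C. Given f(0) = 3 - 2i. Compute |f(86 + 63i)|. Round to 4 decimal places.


Step 1: By Liouville's theorem, a bounded entire function is constant.
Step 2: f(z) = f(0) = 3 - 2i for all z.
Step 3: |f(w)| = |3 - 2i| = sqrt(9 + 4)
Step 4: = 3.6056

3.6056


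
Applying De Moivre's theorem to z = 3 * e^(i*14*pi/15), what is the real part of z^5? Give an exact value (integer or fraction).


Step 1: By De Moivre's theorem, z^5 = 3^5 * e^(i*5*14*pi/15) = 243 * (cos(14*pi/3) + i*sin(14*pi/3))
Step 2: |z|^5 = 3^5 = 243
Step 3: Reduce the angle mod 2*pi: 14*pi/3 - 4*pi = 2*pi/3
Step 4: cos(2*pi/3) = -1/2
Step 5: Re(z^5) = 243 * (-1/2) = -243/2

-243/2


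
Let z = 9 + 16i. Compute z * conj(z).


Step 1: conj(z) = 9 - 16i
Step 2: z * conj(z) = 9^2 + 16^2
Step 3: = 81 + 256 = 337

337


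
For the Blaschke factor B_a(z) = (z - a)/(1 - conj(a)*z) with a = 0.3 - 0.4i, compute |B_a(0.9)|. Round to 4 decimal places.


Step 1: Numerator z0 - a = 0.9 - (0.3 - 0.4i) = 0.6 + 0.4i
Step 2: Denominator 1 - conj(a)*z0 = 1 - (0.3 + 0.4i)*0.9 = 0.73 - 0.36i
Step 3: |z0 - a|^2 = 0.6^2 + 0.4^2 = 0.52; |1 - conj(a)*z0|^2 = 0.73^2 + (-0.36)^2 = 0.6625
Step 4: |B_a(0.9)| = sqrt(0.52 / 0.6625) = sqrt(0.784906)
Step 5: = 0.8859

0.8859


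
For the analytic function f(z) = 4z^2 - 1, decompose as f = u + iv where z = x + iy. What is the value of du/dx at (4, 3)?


Step 1: f(z) = 4(x+iy)^2 - 1
Step 2: u = 4(x^2 - y^2) - 1
Step 3: u_x = 8x + 0
Step 4: At (4, 3): u_x = 32 + 0 = 32

32


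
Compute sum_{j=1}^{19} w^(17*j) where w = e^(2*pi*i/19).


Step 1: The sum sum_{j=1}^{n} w^(k*j) equals n if n | k, else 0.
Step 2: Here n = 19, k = 17
Step 3: Does n divide k? 19 | 17 -> False
Step 4: Sum = 0

0


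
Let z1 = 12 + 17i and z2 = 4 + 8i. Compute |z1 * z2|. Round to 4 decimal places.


Step 1: |z1| = sqrt(12^2 + 17^2) = sqrt(433)
Step 2: |z2| = sqrt(4^2 + 8^2) = sqrt(80)
Step 3: |z1*z2| = |z1|*|z2| = sqrt(433) * sqrt(80) = sqrt(433 * 80) = sqrt(34640)
Step 4: = 186.1182

186.1182


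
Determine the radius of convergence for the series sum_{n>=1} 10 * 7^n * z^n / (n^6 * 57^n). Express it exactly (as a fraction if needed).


Step 1: General term a_n = 10 * 7^n / (n^6 * 57^n)
Step 2: By the root test, |a_n|^(1/n) = 10^(1/n) * 7 / (n^(6/n) * 57) -> 7/57 as n -> infinity (since 10^(1/n) -> 1 and n^(6/n) -> 1)
Step 3: R = 1/lim|a_n|^(1/n) = 57/7

57/7


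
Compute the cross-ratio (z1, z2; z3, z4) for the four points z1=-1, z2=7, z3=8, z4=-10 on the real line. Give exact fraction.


Step 1: (z1-z3)(z2-z4) = (-9) * 17 = -153
Step 2: (z1-z4)(z2-z3) = 9 * (-1) = -9
Step 3: Cross-ratio = 153/9 = 17

17


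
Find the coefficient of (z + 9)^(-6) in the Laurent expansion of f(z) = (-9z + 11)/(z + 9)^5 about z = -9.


Step 1: Write the numerator in powers of (z + 9): -9z + 11 = -9(z + 9) + (-9*(-9) + 11) = -9(z + 9) + 92
Step 2: Divide by (z + 9)^5: f(z) = 92(z + 9)^(-5) - 9(z + 9)^(-4)
Step 3: This finite sum is the Laurent series of f about z = -9.
Step 4: Only the powers -5 and -4 appear, so the coefficient of (z + 9)^(-6) = 0

0


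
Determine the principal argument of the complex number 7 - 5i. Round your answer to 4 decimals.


Step 1: z = 7 - 5i
Step 2: arg(z) = atan2(-5, 7)
Step 3: arg(z) = -0.6202

-0.6202


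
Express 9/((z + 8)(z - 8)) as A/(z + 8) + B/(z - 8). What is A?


Step 1: Multiply both sides by (z + 8) and set z = -8
Step 2: A = 9 / (-8 - 8)
Step 3: A = 9 / (-16)
Step 4: A = -9/16

-9/16


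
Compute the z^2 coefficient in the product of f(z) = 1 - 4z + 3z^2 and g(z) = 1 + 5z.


Step 1: z^2 term in f*g comes from: (1)*(0) + (-4z)*(5z) + (3z^2)*(1)
Step 2: = 0 - 20 + 3
Step 3: = -17

-17


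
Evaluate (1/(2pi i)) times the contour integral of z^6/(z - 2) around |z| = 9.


Step 1: f(z) = z^6, a = 2 is inside |z| = 9
Step 2: By Cauchy integral formula: (1/(2pi*i)) * integral = f(a)
Step 3: f(2) = 2^6 = 64

64


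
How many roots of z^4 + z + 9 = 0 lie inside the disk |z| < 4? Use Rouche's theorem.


Step 1: On |z| = 4 the three terms have sizes |z^4| = 4^4 = 256, |z| = 4, |9| = 9
Step 2: The dominant term is g(z) = z^4; let h(z) = z + 9 so f = g + h
Step 3: On |z| = 4: |g| = 256 and |h| <= 4 + 9 = 13
Step 4: Since 256 > 13, |h| < |g| on |z| = 4, so by Rouche f has the same number of zeros as g inside |z| < 4
Step 5: g(z) = z^4 has 4 zeros (all at the origin) inside |z| < 4. Answer = 4

4


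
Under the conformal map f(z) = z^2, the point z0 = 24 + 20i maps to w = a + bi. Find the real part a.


Step 1: z0 = 24 + 20i
Step 2: z0^2 = 24^2 - 20^2 + 960i
Step 3: real part = 576 - 400 = 176

176


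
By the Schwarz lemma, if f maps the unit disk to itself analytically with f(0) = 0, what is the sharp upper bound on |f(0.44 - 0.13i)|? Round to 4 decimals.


Step 1: Schwarz lemma: if f: D -> D is analytic with f(0) = 0, then |f(z)| <= |z| for all z in D, and this is sharp (f(z) = z).
Step 2: |z0|^2 = 0.44^2 + (-0.13)^2 = 0.2105
Step 3: |z0| = sqrt(0.2105) = 0.458803
Step 4: Best bound = |z0| = 0.4588

0.4588


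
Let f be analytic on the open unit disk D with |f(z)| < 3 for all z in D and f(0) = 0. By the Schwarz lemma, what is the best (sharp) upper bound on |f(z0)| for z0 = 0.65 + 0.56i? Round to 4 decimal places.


Step 1: g = f/3 maps D -> D with g(0) = 0, so by the Schwarz lemma |g(z)| <= |z|, i.e. |f(z)| <= 3|z|; this is sharp (f(z) = 3z).
Step 2: |z0|^2 = 0.65^2 + 0.56^2 = 0.7361
Step 3: |z0| = sqrt(0.7361) = 0.857963
Step 4: Best bound = 3 * |z0| = 3 * 0.857963 = 2.5739

2.5739


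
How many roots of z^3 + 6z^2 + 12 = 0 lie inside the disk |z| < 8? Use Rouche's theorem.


Step 1: On |z| = 8 the three terms have sizes |z^3| = 8^3 = 512, |6z^2| = 6*8^2 = 384, |12| = 12
Step 2: The dominant term is g(z) = z^3; let h(z) = 6z^2 + 12 so f = g + h
Step 3: On |z| = 8: |g| = 512 and |h| <= 384 + 12 = 396
Step 4: Since 512 > 396, |h| < |g| on |z| = 8, so by Rouche f has the same number of zeros as g inside |z| < 8
Step 5: g(z) = z^3 has 3 zeros (all at the origin) inside |z| < 8. Answer = 3

3


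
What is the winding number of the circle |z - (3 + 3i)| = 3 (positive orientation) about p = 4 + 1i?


Step 1: Center c = (3, 3), radius = 3
Step 2: |p - c|^2 = 1^2 + (-2)^2 = 5
Step 3: r^2 = 9
Step 4: |p-c| < r so winding number = 1

1


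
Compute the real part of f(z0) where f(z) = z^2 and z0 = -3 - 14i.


Step 1: z0 = -3 - 14i
Step 2: z0^2 = (-3)^2 - (-14)^2 + 84i
Step 3: real part = 9 - 196 = -187

-187


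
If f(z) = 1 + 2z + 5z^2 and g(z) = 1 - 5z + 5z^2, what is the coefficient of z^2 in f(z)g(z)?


Step 1: z^2 term in f*g comes from: (1)*(5z^2) + (2z)*(-5z) + (5z^2)*(1)
Step 2: = 5 - 10 + 5
Step 3: = 0

0


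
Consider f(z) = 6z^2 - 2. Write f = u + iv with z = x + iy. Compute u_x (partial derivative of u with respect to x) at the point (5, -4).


Step 1: f(z) = 6(x+iy)^2 - 2
Step 2: u = 6(x^2 - y^2) - 2
Step 3: u_x = 12x + 0
Step 4: At (5, -4): u_x = 60 + 0 = 60

60


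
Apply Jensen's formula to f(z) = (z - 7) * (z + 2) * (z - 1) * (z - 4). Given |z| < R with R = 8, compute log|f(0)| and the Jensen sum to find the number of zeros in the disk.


Jensen's formula: (1/2pi)*integral log|f(Re^it)|dt = log|f(0)| + sum_{|a_k|<R} log(R/|a_k|)
Step 1: f(0) = (-7) * 2 * (-1) * (-4) = -56
Step 2: log|f(0)| = log|7| + log|-2| + log|1| + log|4| = 4.0254
Step 3: Zeros inside |z| < 8: 7, -2, 1, 4
Step 4: Jensen sum = log(8/7) + log(8/2) + log(8/1) + log(8/4) = 4.2924
Step 5: n(R) = number of terms in the Jensen sum = count of zeros inside |z| < 8 = 4

4


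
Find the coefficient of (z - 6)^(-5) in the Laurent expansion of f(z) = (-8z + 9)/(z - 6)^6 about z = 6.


Step 1: Write the numerator in powers of (z - 6): -8z + 9 = -8(z - 6) + (-8*6 + 9) = -8(z - 6) - 39
Step 2: Divide by (z - 6)^6: f(z) = -39(z - 6)^(-6) - 8(z - 6)^(-5)
Step 3: This finite sum is the Laurent series of f about z = 6.
Step 4: Coefficient of (z - 6)^(-5) = coefficient of (z - 6) in the re-centred numerator = -8

-8


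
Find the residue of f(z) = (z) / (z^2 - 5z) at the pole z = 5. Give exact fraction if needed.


Step 1: Q(z) = z^2 - 5z = (z - 5)(z)
Step 2: Q'(z) = 2z - 5
Step 3: Q'(5) = 5, P(5) = 5
Step 4: Res = P(5)/Q'(5) = 5/5 = 1

1


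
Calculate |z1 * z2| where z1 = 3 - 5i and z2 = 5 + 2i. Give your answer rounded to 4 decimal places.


Step 1: |z1| = sqrt(3^2 + (-5)^2) = sqrt(34)
Step 2: |z2| = sqrt(5^2 + 2^2) = sqrt(29)
Step 3: |z1*z2| = |z1|*|z2| = sqrt(34) * sqrt(29) = sqrt(34 * 29) = sqrt(986)
Step 4: = 31.4006

31.4006


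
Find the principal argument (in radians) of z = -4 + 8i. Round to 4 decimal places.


Step 1: z = -4 + 8i
Step 2: arg(z) = atan2(8, -4)
Step 3: arg(z) = 2.0344

2.0344


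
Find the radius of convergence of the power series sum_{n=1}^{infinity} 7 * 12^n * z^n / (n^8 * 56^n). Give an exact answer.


Step 1: General term a_n = 7 * 12^n / (n^8 * 56^n)
Step 2: By the root test, |a_n|^(1/n) = 7^(1/n) * 12 / (n^(8/n) * 56) -> 12/56 as n -> infinity (since 7^(1/n) -> 1 and n^(8/n) -> 1)
Step 3: R = 1/lim|a_n|^(1/n) = 56/12 = 14/3

14/3


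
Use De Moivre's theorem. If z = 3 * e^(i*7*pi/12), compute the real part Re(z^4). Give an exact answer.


Step 1: By De Moivre's theorem, z^4 = 3^4 * e^(i*4*7*pi/12) = 81 * (cos(7*pi/3) + i*sin(7*pi/3))
Step 2: |z|^4 = 3^4 = 81
Step 3: Reduce the angle mod 2*pi: 7*pi/3 - 2*pi = pi/3
Step 4: cos(pi/3) = 1/2
Step 5: Re(z^4) = 81 * 1/2 = 81/2

81/2


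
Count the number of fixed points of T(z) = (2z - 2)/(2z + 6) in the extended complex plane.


Step 1: Fixed points satisfy T(z) = z
Step 2: 2z^2 + 4z + 2 = 0
Step 3: Discriminant = 4^2 - 4*2*2 = 0
Step 4: Number of fixed points = 1

1


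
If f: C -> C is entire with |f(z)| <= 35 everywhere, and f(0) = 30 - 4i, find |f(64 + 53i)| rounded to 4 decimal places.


Step 1: By Liouville's theorem, a bounded entire function is constant.
Step 2: f(z) = f(0) = 30 - 4i for all z.
Step 3: |f(w)| = |30 - 4i| = sqrt(900 + 16)
Step 4: = 30.2655

30.2655


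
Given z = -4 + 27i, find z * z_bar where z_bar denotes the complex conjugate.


Step 1: conj(z) = -4 - 27i
Step 2: z * conj(z) = (-4)^2 + 27^2
Step 3: = 16 + 729 = 745

745


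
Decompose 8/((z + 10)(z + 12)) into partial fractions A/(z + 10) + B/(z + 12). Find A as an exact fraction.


Step 1: Multiply both sides by (z + 10) and set z = -10
Step 2: A = 8 / (-10 + 12)
Step 3: A = 8 / 2
Step 4: A = 4

4


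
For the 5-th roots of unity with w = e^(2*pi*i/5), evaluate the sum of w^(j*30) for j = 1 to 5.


Step 1: The sum sum_{j=1}^{n} w^(k*j) equals n if n | k, else 0.
Step 2: Here n = 5, k = 30
Step 3: Does n divide k? 5 | 30 -> True
Step 4: Sum = 5

5


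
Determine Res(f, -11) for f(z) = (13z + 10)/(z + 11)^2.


Step 1: Pole of order 2 at z = -11
Step 2: Res = lim d/dz [(z + 11)^2 * f(z)] as z -> -11
Step 3: (z + 11)^2 * f(z) = 13z + 10
Step 4: d/dz[13z + 10] = 13

13


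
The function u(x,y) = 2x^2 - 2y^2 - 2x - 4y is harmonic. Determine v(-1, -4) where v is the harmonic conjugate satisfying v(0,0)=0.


Step 1: v_x = -u_y = 4y + 4
Step 2: v_y = u_x = 4x - 2
Step 3: v = 4xy + 4x - 2y + C
Step 4: v(0,0) = 0 => C = 0
Step 5: v(-1, -4) = 20

20


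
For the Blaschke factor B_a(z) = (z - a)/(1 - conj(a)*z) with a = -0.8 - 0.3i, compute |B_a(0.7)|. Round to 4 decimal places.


Step 1: Numerator z0 - a = 0.7 - (-0.8 - 0.3i) = 1.5 + 0.3i
Step 2: Denominator 1 - conj(a)*z0 = 1 - (-0.8 + 0.3i)*0.7 = 1.56 - 0.21i
Step 3: |z0 - a|^2 = 1.5^2 + 0.3^2 = 2.34; |1 - conj(a)*z0|^2 = 1.56^2 + (-0.21)^2 = 2.4777
Step 4: |B_a(0.7)| = sqrt(2.34 / 2.4777) = sqrt(0.944424)
Step 5: = 0.9718

0.9718


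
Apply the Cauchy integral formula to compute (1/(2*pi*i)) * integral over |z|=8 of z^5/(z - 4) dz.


Step 1: f(z) = z^5, a = 4 is inside |z| = 8
Step 2: By Cauchy integral formula: (1/(2pi*i)) * integral = f(a)
Step 3: f(4) = 4^5 = 1024

1024


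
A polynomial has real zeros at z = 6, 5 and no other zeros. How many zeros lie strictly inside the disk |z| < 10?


Step 1: Check each root:
  z = 6: |6| = 6 < 10
  z = 5: |5| = 5 < 10
Step 2: Count = 2

2


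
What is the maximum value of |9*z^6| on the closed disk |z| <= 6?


Step 1: On |z| = 6, |f(z)| = 9 * |z|^6 = 9 * 6^6
Step 2: By maximum modulus principle, maximum is on boundary.
Step 3: Maximum = 9 * 46656 = 419904

419904


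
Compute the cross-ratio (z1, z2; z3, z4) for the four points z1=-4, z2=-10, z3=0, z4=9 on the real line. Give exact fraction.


Step 1: (z1-z3)(z2-z4) = (-4) * (-19) = 76
Step 2: (z1-z4)(z2-z3) = (-13) * (-10) = 130
Step 3: Cross-ratio = 76/130 = 38/65

38/65


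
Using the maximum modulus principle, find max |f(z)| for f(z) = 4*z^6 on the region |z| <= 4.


Step 1: On |z| = 4, |f(z)| = 4 * |z|^6 = 4 * 4^6
Step 2: By maximum modulus principle, maximum is on boundary.
Step 3: Maximum = 4 * 4096 = 16384

16384


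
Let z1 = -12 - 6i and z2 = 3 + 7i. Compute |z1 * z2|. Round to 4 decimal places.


Step 1: |z1| = sqrt((-12)^2 + (-6)^2) = sqrt(180)
Step 2: |z2| = sqrt(3^2 + 7^2) = sqrt(58)
Step 3: |z1*z2| = |z1|*|z2| = sqrt(180) * sqrt(58) = sqrt(180 * 58) = sqrt(10440)
Step 4: = 102.1763

102.1763


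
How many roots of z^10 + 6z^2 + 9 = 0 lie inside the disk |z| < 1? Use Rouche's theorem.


Step 1: On |z| = 1 the three terms have sizes |z^10| = 1^10 = 1, |6z^2| = 6*1^2 = 6, |9| = 9
Step 2: The dominant term is g(z) = 9; let h(z) = z^10 + 6z^2 so f = g + h
Step 3: On |z| = 1: |g| = 9 and |h| <= 1 + 6 = 7
Step 4: Since 9 > 7, |h| < |g| on |z| = 1, so by Rouche f has the same number of zeros as g inside |z| < 1
Step 5: g(z) = 9 is a nonzero constant with no zeros inside |z| < 1. Answer = 0

0


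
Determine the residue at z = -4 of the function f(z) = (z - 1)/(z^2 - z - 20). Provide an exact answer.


Step 1: Q(z) = z^2 - z - 20 = (z + 4)(z - 5)
Step 2: Q'(z) = 2z - 1
Step 3: Q'(-4) = -9, P(-4) = -5
Step 4: Res = P(-4)/Q'(-4) = -5/(-9) = 5/9

5/9


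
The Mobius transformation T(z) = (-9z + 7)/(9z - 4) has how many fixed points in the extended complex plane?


Step 1: Fixed points satisfy T(z) = z
Step 2: 9z^2 + 5z - 7 = 0
Step 3: Discriminant = 5^2 - 4*9*(-7) = 277
Step 4: Number of fixed points = 2

2


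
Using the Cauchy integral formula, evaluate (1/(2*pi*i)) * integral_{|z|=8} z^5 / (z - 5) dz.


Step 1: f(z) = z^5, a = 5 is inside |z| = 8
Step 2: By Cauchy integral formula: (1/(2pi*i)) * integral = f(a)
Step 3: f(5) = 5^5 = 3125

3125


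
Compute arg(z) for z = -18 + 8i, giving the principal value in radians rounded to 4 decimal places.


Step 1: z = -18 + 8i
Step 2: arg(z) = atan2(8, -18)
Step 3: arg(z) = 2.7234

2.7234


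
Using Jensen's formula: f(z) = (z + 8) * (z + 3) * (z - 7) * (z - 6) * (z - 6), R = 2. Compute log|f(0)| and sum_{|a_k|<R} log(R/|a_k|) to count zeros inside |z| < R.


Jensen's formula: (1/2pi)*integral log|f(Re^it)|dt = log|f(0)| + sum_{|a_k|<R} log(R/|a_k|)
Step 1: f(0) = 8 * 3 * (-7) * (-6) * (-6) = -6048
Step 2: log|f(0)| = log|-8| + log|-3| + log|7| + log|6| + log|6| = 8.7075
Step 3: Zeros inside |z| < 2: none
Step 4: Jensen sum = (empty sum) = 0
Step 5: n(R) = number of terms in the Jensen sum = count of zeros inside |z| < 2 = 0

0
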